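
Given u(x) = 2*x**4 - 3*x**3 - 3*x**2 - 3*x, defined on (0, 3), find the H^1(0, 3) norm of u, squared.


||u||_{H^1}^2 = 155412/35

The H^1 norm (squared) on an interval (0, L) is
  ||u||_{H^1}^2 = ∫_0^L u(x)^2 dx + ∫_0^L u'(x)^2 dx.
Compute u'(x) = 8*x**3 - 9*x**2 - 6*x - 3.
Then u(x)^2 = 4*x**8 - 12*x**7 - 3*x**6 + 6*x**5 + 27*x**4 + 18*x**3 + 9*x**2 and u'(x)^2 = 64*x**6 - 144*x**5 - 15*x**4 + 60*x**3 + 90*x**2 + 36*x + 9.
Integrate each monomial from 0 to 3 using ∫_0^3 c·x^n dx = c·3^(n+1)/(n+1):
  ∫_0^3 u(x)^2 dx = ∫_0^3 (4*x^8 - 12*x^7 - 3*x^6 + 6*x^5 + 27*x^4 + 18*x^3 + 9*x^2) dx. Term by term:
    ∫_0^3 4*x^8 dx = 8748;  ∫_0^3 -12*x^7 dx = -19683/2;  ∫_0^3 -3*x^6 dx = -6561/7;
    ∫_0^3 6*x^5 dx = 729;  ∫_0^3 27*x^4 dx = 6561/5;  ∫_0^3 18*x^3 dx = 729/2;
    ∫_0^3 9*x^2 dx = 81.
  Sum: 8748 − 19683/2 − 6561/7 + 729 + 6561/5 + 729/2 + 81 = 15957/35.
  ∫_0^3 u'(x)^2 dx = ∫_0^3 (64*x^6 - 144*x^5 - 15*x^4 + 60*x^3 + 90*x^2 + 36*x + 9) dx. Term by term:
    ∫_0^3 64*x^6 dx = 139968/7;  ∫_0^3 -144*x^5 dx = -17496;  ∫_0^3 -15*x^4 dx = -729;
    ∫_0^3 60*x^3 dx = 1215;  ∫_0^3 90*x^2 dx = 810;  ∫_0^3 36*x dx = 162;
    ∫_0^3 9 dx = 27.
  Sum: 139968/7 − 17496 − 729 + 1215 + 810 + 162 + 27 = 27891/7.
Adding: ||u||_{H^1}^2 = 15957/35 + 27891/7 = 155412/35.


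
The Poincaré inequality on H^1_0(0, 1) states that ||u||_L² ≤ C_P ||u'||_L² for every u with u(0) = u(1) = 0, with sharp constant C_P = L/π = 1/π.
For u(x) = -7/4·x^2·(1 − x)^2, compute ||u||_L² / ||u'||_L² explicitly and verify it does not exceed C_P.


||u||_L² / ||u'||_L² = sqrt(3)/6 < C_P = 1/π.

u(x) = -7/4·x^2·(1 − x)^2, so u'(x) = 7*x*(x*(1 - x) - (x - 1)^2)/2.
u(x) = -7/4·x^2·(1 − x)^2 vanishes at x = 0 and x = 1, so u ∈ H^1_0(0, 1). Differentiate via the product rule and integrate the resulting polynomials term by term.
  ∫_0^1 u² dx = ∫_0^1 (49*x^8/16 - 49*x^7/4 + 147*x^6/8 - 49*x^5/4 + 49*x^4/16) dx. Term by term:
    ∫_0^1 49*x^8/16 dx = 49/144;  ∫_0^1 -49*x^7/4 dx = -49/32;  ∫_0^1 147*x^6/8 dx = 21/8;
    ∫_0^1 -49*x^5/4 dx = -49/24;  ∫_0^1 49*x^4/16 dx = 49/80.
  Sum: 49/144 − 49/32 + 21/8 − 49/24 + 49/80 = 7/1440.
  ∫_0^1 (u')² dx = ∫_0^1 (49*x^6 - 147*x^5 + 637*x^4/4 - 147*x^3/2 + 49*x^2/4) dx. Term by term:
    ∫_0^1 49*x^6 dx = 7;  ∫_0^1 -147*x^5 dx = -49/2;  ∫_0^1 637*x^4/4 dx = 637/20;
    ∫_0^1 -147*x^3/2 dx = -147/8;  ∫_0^1 49*x^2/4 dx = 49/12.
  Sum: 7 − 49/2 + 637/20 − 147/8 + 49/12 = 7/120.
∫_0^1 u² dx = 7/1440, so ||u||_L² = sqrt(70)/120.
∫_0^1 (u')² dx = 7/120, so ||u'||_L² = sqrt(210)/60.
Ratio ||u||_L² / ||u'||_L² = sqrt(3)/6.
Sharp Poincaré constant on H^1_0(0, 1) is C_P = L/π = 1/π, achieved by sin(π·x).
A polynomial bump cannot attain the sharp Poincaré constant (only the first sine eigenfunction does), so the ratio is strictly less than C_P, consistent with ||u||_L² ≤ C_P ||u'||_L².


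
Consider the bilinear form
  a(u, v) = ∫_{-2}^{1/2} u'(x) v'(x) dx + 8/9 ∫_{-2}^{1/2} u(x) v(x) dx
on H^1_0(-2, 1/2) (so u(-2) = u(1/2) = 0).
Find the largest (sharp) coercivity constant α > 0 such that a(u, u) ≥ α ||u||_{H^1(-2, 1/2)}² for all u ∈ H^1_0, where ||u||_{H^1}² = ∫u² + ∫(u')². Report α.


α = 4*(50 + 9*π^2)/(9*(25 + 4*π^2))

Coercivity of a(·,·) on H^1_0(-2, 1/2) means a(u, u) ≥ α ||u||_{H^1}² for every u ∈ H^1_0.
The interval has length L = 5/2, and Poincaré/coercivity depend only on L. Here a(u, u) = ∫(u')² + (8/9)·∫u².
Here 0 < c = 8/9 < 1. The condition a(u,u) ≥ α||u||_{H^1}² reads (1−α)∫(u')² ≥ (α−c)∫u². Any admissible α is ≤ 1 (rapidly oscillating u have ∫u²/∫(u')² → 0), and α = 1 would force 0 ≥ (1−c)∫u², impossible since c < 1; so 1−α > 0. By the sharp Poincaré inequality on H^1_0 of an interval of length L, ∫(u')² ≥ (π/L)²∫u² with equality for the first sine mode sin(π(x−x₀)/L) (x₀ the left endpoint), so the inequality holds for all u iff (1−α)(π/L)² ≥ α − c, i.e. α ≤ ((π/L)² + c)/((π/L)² + 1) = (1 + c(L/π)²)/(1 + (L/π)²). With (π/L)² = 4*π^2/25 and c = 8/9, the largest admissible constant is α = ((π/L)² + c)/((π/L)² + 1).
Simplifying, α = 4*(50 + 9*π^2)/(9*(25 + 4*π^2)).


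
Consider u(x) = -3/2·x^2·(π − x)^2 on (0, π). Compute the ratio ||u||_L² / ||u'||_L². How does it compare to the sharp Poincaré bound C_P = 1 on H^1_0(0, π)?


||u||_L² / ||u'||_L² = sqrt(3)*π/6 < C_P = 1.

u(x) = -3/2·x^2·(π − x)^2, so u'(x) = 3*x*(x*(π - x) - (x - π)^2).
u(x) = -3/2·x^2·(π − x)^2 vanishes at x = 0 and x = π, so u ∈ H^1_0(0, π). Differentiate via the product rule and integrate the resulting polynomials term by term.
  ∫_0^π u² dx = ∫_0^π (9*x^8/4 - 9*π*x^7 + 27*π^2*x^6/2 - 9*π^3*x^5 + 9*π^4*x^4/4) dx. Term by term:
    ∫_0^π 9*x^8/4 dx = π^9/4;  ∫_0^π -9*π*x^7 dx = -9*π^9/8;  ∫_0^π 27*π^2*x^6/2 dx = 27*π^9/14;
    ∫_0^π -9*π^3*x^5 dx = -3*π^9/2;  ∫_0^π 9*π^4*x^4/4 dx = 9*π^9/20.
  Sum: π^9/4 − 9*π^9/8 + 27*π^9/14 − 3*π^9/2 + 9*π^9/20 = π^9/280.
  ∫_0^π (u')² dx = ∫_0^π (36*x^6 - 108*π*x^5 + 117*π^2*x^4 - 54*π^3*x^3 + 9*π^4*x^2) dx. Term by term:
    ∫_0^π 36*x^6 dx = 36*π^7/7;  ∫_0^π -108*π*x^5 dx = -18*π^7;  ∫_0^π 117*π^2*x^4 dx = 117*π^7/5;
    ∫_0^π -54*π^3*x^3 dx = -27*π^7/2;  ∫_0^π 9*π^4*x^2 dx = 3*π^7.
  Sum: 36*π^7/7 − 18*π^7 + 117*π^7/5 − 27*π^7/2 + 3*π^7 = 3*π^7/70.
∫_0^π u² dx = π^9/280, so ||u||_L² = sqrt(70)*π^(9/2)/140.
∫_0^π (u')² dx = 3*π^7/70, so ||u'||_L² = sqrt(210)*π^(7/2)/70.
Ratio ||u||_L² / ||u'||_L² = sqrt(3)*π/6.
Sharp Poincaré constant on H^1_0(0, π) is C_P = L/π = 1, achieved by sin(x).
A polynomial bump cannot attain the sharp Poincaré constant (only the first sine eigenfunction does), so the ratio is strictly less than C_P, consistent with ||u||_L² ≤ C_P ||u'||_L².


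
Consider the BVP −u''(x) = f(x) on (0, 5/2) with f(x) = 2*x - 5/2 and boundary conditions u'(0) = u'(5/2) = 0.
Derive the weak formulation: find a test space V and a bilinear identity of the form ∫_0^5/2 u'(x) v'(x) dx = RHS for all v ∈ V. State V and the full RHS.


V = H^1(0, 5/2) (no boundary constraint on v; u is determined up to an additive constant); weak form: ∫_0^5/2 u'v' dx = ∫_0^5/2 (2*x - 5/2) v dx for all v ∈ V.

Multiply both sides by a test function v and integrate from 0 to 5/2:
  ∫_0^5/2 −u''(x) v(x) dx = ∫_0^5/2 f(x) v(x) dx.
Integrate the LHS by parts once:
  ∫_0^5/2 −u'' v dx = −[u'(x) v(x)]_0^5/2 + ∫_0^5/2 u'(x) v'(x) dx.
Thus ∫_0^5/2 u'(x) v'(x) dx = ∫_0^5/2 f(x) v(x) dx + [u'(x) v(x)]_0^5/2.
Choose V so that boundary terms are either known or forced to vanish.
u has homogeneous Neumann: u'(0) = u'(5/2) = 0. So [u' v]_0^5/2 = 0·v(5/2) − 0·v(0) = 0 for any v; take V = H^1(0, 5/2).
Weak formulation: find u (satisfying any essential BC) such that ∫_0^5/2 u'(x) v'(x) dx = ∫_0^5/2 f v dx for all v ∈ V (homogeneous Neumann, so boundary terms vanish).
Substituting f(x) = 2*x - 5/2, the right-hand side is ∫_0^5/2 (2*x - 5/2) v dx.
Compatibility check (pure Neumann): taking v ≡ 1 ∈ V gives 0 = ∫_0^5/2 f dx + (0) − (0), i.e. ∫_0^5/2 f dx must equal u'(0) − u'(5/2) = 0. Indeed ∫_0^5/2 (2*x - 5/2) dx = 0, so the data are compatible. The solution is then unique only up to an additive constant (fix it e.g. by requiring ∫_0^5/2 u dx = 0).


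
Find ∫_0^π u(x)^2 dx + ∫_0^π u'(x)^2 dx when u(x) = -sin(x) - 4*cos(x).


||u||_{H^1(0,π)}^2 = 17*π

u'(x) = 4*sin(x) - cos(x).
Expand u² and (u')² and integrate term by term on (0, π), using: for integers n ≥ 1, ∫_0^π sin²(nx) dx = ∫_0^π cos²(nx) dx = π/2; for n ≠ n', ∫_0^π sin(nx)sin(n'x) dx = ∫_0^π cos(nx)cos(n'x) dx = 0; and by product-to-sum, ∫_0^π sin(nx)cos(n'x) dx = ½∫_0^π [sin((n+n')x) + sin((n−n')x)] dx, which is 0 when n+n' is even and 2n/(n²−n'²) when n+n' is odd (it need not vanish on (0, π)).
  u² squared terms: (-1)²·∫sin(x)² dx = 1·π/2 = π/2;  (-4)²·∫cos(x)² dx = 16·π/2 = 8*π.
  u² cross terms: 2·(-1)·(-4)·∫sin(x)·cos(x) dx = 8·(0) = 0.
  So ∫_0^π u² dx = π/2 + 8*π + 0 = 17*π/2.
  (u')² squared terms: (-1)²·∫cos(x)² dx = 1·π/2 = π/2;  (4)²·∫sin(x)² dx = 16·π/2 = 8*π.
  (u')² cross terms: 2·(-1)·(4)·∫cos(x)·sin(x) dx = -8·(0) = 0.
  So ∫_0^π (u')² dx = π/2 + 8*π + 0 = 17*π/2.
||u||_{H^1}^2 = (17*π/2) + (17*π/2) = 17*π.


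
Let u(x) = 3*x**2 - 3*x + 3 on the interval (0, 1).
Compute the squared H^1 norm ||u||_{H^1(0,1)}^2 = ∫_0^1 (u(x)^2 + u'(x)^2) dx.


||u||_{H^1}^2 = 93/10

The H^1 norm (squared) on an interval (0, L) is
  ||u||_{H^1}^2 = ∫_0^L u(x)^2 dx + ∫_0^L u'(x)^2 dx.
Compute u'(x) = 6*x - 3.
Then u(x)^2 = 9*x**4 - 18*x**3 + 27*x**2 - 18*x + 9 and u'(x)^2 = 36*x**2 - 36*x + 9.
Integrate each monomial from 0 to 1 using ∫_0^1 c·x^n dx = c·1^(n+1)/(n+1):
  ∫_0^1 u(x)^2 dx = ∫_0^1 (9*x^4 - 18*x^3 + 27*x^2 - 18*x + 9) dx. Term by term:
    ∫_0^1 9*x^4 dx = 9/5;  ∫_0^1 -18*x^3 dx = -9/2;  ∫_0^1 27*x^2 dx = 9;
    ∫_0^1 -18*x dx = -9;  ∫_0^1 9 dx = 9.
  Sum: 9/5 − 9/2 + 9 − 9 + 9 = 63/10.
  ∫_0^1 u'(x)^2 dx = ∫_0^1 (36*x^2 - 36*x + 9) dx. Term by term:
    ∫_0^1 36*x^2 dx = 12;  ∫_0^1 -36*x dx = -18;  ∫_0^1 9 dx = 9.
  Sum: 12 − 18 + 9 = 3.
Adding: ||u||_{H^1}^2 = 63/10 + 3 = 93/10.


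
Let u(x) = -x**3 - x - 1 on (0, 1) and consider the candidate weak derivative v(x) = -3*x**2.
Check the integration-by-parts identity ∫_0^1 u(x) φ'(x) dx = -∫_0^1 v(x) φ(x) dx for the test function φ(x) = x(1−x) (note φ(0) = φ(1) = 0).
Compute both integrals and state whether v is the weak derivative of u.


LHS = 19/60, RHS = 3/20. No, v is not the weak derivative of u.

u(x) = -x**3 - x - 1, classical derivative u'(x) = -3*x**2 - 1.
φ(x) = x(1−x), so φ'(x) = 1 - 2*x.
Note φ(0) = φ(1) = 0, so the boundary term u·φ vanishes.
LHS = ∫_0^1 u(x) φ'(x) dx = ∫_0^1 (2*x^4 - x^3 + 2*x^2 + x - 1) dx. Term by term:
  ∫_0^1 2*x^4 dx = 2/5;  ∫_0^1 -x^3 dx = -1/4;  ∫_0^1 2*x^2 dx = 2/3;
  ∫_0^1 x dx = 1/2;  ∫_0^1 -1 dx = -1.
Sum: 2/5 − 1/4 + 2/3 + 1/2 − 1 = 19/60.
So LHS = 19/60.
∫_0^1 v(x) φ(x) dx = ∫_0^1 (3*x^4 - 3*x^3) dx. Term by term:
  ∫_0^1 3*x^4 dx = 3/5;  ∫_0^1 -3*x^3 dx = -3/4.
Sum: 3/5 − 3/4 = -3/20.
So RHS = -∫_0^1 v(x) φ(x) dx = 3/20.
LHS − RHS = 1/6 ≠ 0, so the identity fails.
(For a valid weak derivative the identity must hold for EVERY test function, in particular this one. The failure shows v is NOT the weak derivative of u.)
Correct weak derivative would be u'(x) = -3*x**2 - 1.


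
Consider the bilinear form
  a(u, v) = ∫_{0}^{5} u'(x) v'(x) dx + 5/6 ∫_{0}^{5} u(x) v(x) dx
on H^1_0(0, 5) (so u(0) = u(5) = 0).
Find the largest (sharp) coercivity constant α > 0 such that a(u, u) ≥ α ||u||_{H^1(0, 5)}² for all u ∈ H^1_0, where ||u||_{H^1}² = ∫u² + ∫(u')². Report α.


α = (π^2 + 125/6)/(π^2 + 25)

Coercivity of a(·,·) on H^1_0(0, 5) means a(u, u) ≥ α ||u||_{H^1}² for every u ∈ H^1_0.
The interval has length L = 5, and Poincaré/coercivity depend only on L. Here a(u, u) = ∫(u')² + (5/6)·∫u².
Here 0 < c = 5/6 < 1. The condition a(u,u) ≥ α||u||_{H^1}² reads (1−α)∫(u')² ≥ (α−c)∫u². Any admissible α is ≤ 1 (rapidly oscillating u have ∫u²/∫(u')² → 0), and α = 1 would force 0 ≥ (1−c)∫u², impossible since c < 1; so 1−α > 0. By the sharp Poincaré inequality on H^1_0 of an interval of length L, ∫(u')² ≥ (π/L)²∫u² with equality for the first sine mode sin(π(x−x₀)/L) (x₀ the left endpoint), so the inequality holds for all u iff (1−α)(π/L)² ≥ α − c, i.e. α ≤ ((π/L)² + c)/((π/L)² + 1) = (1 + c(L/π)²)/(1 + (L/π)²). With (π/L)² = π^2/25 and c = 5/6, the largest admissible constant is α = ((π/L)² + c)/((π/L)² + 1).
Simplifying, α = (π^2 + 125/6)/(π^2 + 25).


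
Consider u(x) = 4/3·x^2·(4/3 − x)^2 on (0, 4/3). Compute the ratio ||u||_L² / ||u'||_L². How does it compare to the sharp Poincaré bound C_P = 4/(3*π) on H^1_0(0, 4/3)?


||u||_L² / ||u'||_L² = 2*sqrt(3)/9 < C_P = 4/(3*π).

u(x) = 4/3·x^2·(4/3 − x)^2, so u'(x) = 16*x*(3*x - 4)*(3*x - 2)/27.
u(x) = 4/3·x^2·(4/3 − x)^2 vanishes at x = 0 and x = 4/3, so u ∈ H^1_0(0, 4/3). Differentiate via the product rule and integrate the resulting polynomials term by term.
  ∫_0^4/3 u² dx = ∫_0^4/3 (16*x^8/9 - 256*x^7/27 + 512*x^6/27 - 4096*x^5/243 + 4096*x^4/729) dx. Term by term:
    ∫_0^4/3 16*x^8/9 dx = 4194304/1594323;  ∫_0^4/3 -256*x^7/27 dx = -2097152/177147;  ∫_0^4/3 512*x^6/27 dx = 8388608/413343;
    ∫_0^4/3 -4096*x^5/243 dx = -8388608/531441;  ∫_0^4/3 4096*x^4/729 dx = 4194304/885735.
  Sum: 4194304/1594323 − 2097152/177147 + 8388608/413343 − 8388608/531441 + 4194304/885735 = 2097152/55801305.
  ∫_0^4/3 (u')² dx = ∫_0^4/3 (256*x^6/9 - 1024*x^5/9 + 13312*x^4/81 - 8192*x^3/81 + 16384*x^2/729) dx. Term by term:
    ∫_0^4/3 256*x^6/9 dx = 4194304/137781;  ∫_0^4/3 -1024*x^5/9 dx = -2097152/19683;  ∫_0^4/3 13312*x^4/81 dx = 13631488/98415;
    ∫_0^4/3 -8192*x^3/81 dx = -524288/6561;  ∫_0^4/3 16384*x^2/729 dx = 1048576/59049.
  Sum: 4194304/137781 − 2097152/19683 + 13631488/98415 − 524288/6561 + 1048576/59049 = 524288/2066715.
∫_0^4/3 u² dx = 2097152/55801305, so ||u||_L² = 1024*sqrt(210)/76545.
∫_0^4/3 (u')² dx = 524288/2066715, so ||u'||_L² = 512*sqrt(70)/8505.
Ratio ||u||_L² / ||u'||_L² = 2*sqrt(3)/9.
Sharp Poincaré constant on H^1_0(0, 4/3) is C_P = L/π = 4/(3*π), achieved by sin(3*π/4·x).
A polynomial bump cannot attain the sharp Poincaré constant (only the first sine eigenfunction does), so the ratio is strictly less than C_P, consistent with ||u||_L² ≤ C_P ||u'||_L².


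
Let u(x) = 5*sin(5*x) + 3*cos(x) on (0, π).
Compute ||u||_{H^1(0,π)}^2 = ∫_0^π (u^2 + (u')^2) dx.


||u||_{H^1(0,π)}^2 = 334*π

u'(x) = -3*sin(x) + 25*cos(5*x).
Expand u² and (u')² and integrate term by term on (0, π), using: for integers n ≥ 1, ∫_0^π sin²(nx) dx = ∫_0^π cos²(nx) dx = π/2; for n ≠ n', ∫_0^π sin(nx)sin(n'x) dx = ∫_0^π cos(nx)cos(n'x) dx = 0; and by product-to-sum, ∫_0^π sin(nx)cos(n'x) dx = ½∫_0^π [sin((n+n')x) + sin((n−n')x)] dx, which is 0 when n+n' is even and 2n/(n²−n'²) when n+n' is odd (it need not vanish on (0, π)).
  u² squared terms: (3)²·∫cos(x)² dx = 9·π/2 = 9*π/2;  (5)²·∫sin(5x)² dx = 25·π/2 = 25*π/2.
  u² cross terms: 2·(3)·(5)·∫cos(x)·sin(5x) dx = 30·(0) = 0.
  So ∫_0^π u² dx = 9*π/2 + 25*π/2 + 0 = 17*π.
  (u')² squared terms: (-3)²·∫sin(x)² dx = 9·π/2 = 9*π/2;  (25)²·∫cos(5x)² dx = 625·π/2 = 625*π/2.
  (u')² cross terms: 2·(-3)·(25)·∫sin(x)·cos(5x) dx = -150·(0) = 0.
  So ∫_0^π (u')² dx = 9*π/2 + 625*π/2 + 0 = 317*π.
||u||_{H^1}^2 = (17*π) + (317*π) = 334*π.


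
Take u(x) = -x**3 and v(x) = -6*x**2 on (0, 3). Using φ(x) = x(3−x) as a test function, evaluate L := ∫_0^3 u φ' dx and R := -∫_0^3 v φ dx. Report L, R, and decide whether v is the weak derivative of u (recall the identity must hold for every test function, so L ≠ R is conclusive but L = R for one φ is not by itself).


LHS = 729/20, RHS = 729/10. No, v is not the weak derivative of u.

u(x) = -x**3, classical derivative u'(x) = -3*x**2.
φ(x) = x(3−x), so φ'(x) = 3 - 2*x.
Note φ(0) = φ(3) = 0, so the boundary term u·φ vanishes.
LHS = ∫_0^3 u(x) φ'(x) dx = ∫_0^3 (2*x^4 - 3*x^3) dx. Term by term:
  ∫_0^3 2*x^4 dx = 486/5;  ∫_0^3 -3*x^3 dx = -243/4.
Sum: 486/5 − 243/4 = 729/20.
So LHS = 729/20.
∫_0^3 v(x) φ(x) dx = ∫_0^3 (6*x^4 - 18*x^3) dx. Term by term:
  ∫_0^3 6*x^4 dx = 1458/5;  ∫_0^3 -18*x^3 dx = -729/2.
Sum: 1458/5 − 729/2 = -729/10.
So RHS = -∫_0^3 v(x) φ(x) dx = 729/10.
LHS − RHS = -729/20 ≠ 0, so the identity fails.
(For a valid weak derivative the identity must hold for EVERY test function, in particular this one. The failure shows v is NOT the weak derivative of u.)
Correct weak derivative would be u'(x) = -3*x**2.


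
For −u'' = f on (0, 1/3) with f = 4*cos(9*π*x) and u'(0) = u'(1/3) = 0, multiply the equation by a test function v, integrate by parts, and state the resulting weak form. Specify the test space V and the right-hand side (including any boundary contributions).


V = H^1(0, 1/3) (no boundary constraint on v; u is determined up to an additive constant); weak form: ∫_0^1/3 u'v' dx = ∫_0^1/3 (4*cos(9*π*x)) v dx for all v ∈ V.

Multiply both sides by a test function v and integrate from 0 to 1/3:
  ∫_0^1/3 −u''(x) v(x) dx = ∫_0^1/3 f(x) v(x) dx.
Integrate the LHS by parts once:
  ∫_0^1/3 −u'' v dx = −[u'(x) v(x)]_0^1/3 + ∫_0^1/3 u'(x) v'(x) dx.
Thus ∫_0^1/3 u'(x) v'(x) dx = ∫_0^1/3 f(x) v(x) dx + [u'(x) v(x)]_0^1/3.
Choose V so that boundary terms are either known or forced to vanish.
u has homogeneous Neumann: u'(0) = u'(1/3) = 0. So [u' v]_0^1/3 = 0·v(1/3) − 0·v(0) = 0 for any v; take V = H^1(0, 1/3).
Weak formulation: find u (satisfying any essential BC) such that ∫_0^1/3 u'(x) v'(x) dx = ∫_0^1/3 f v dx for all v ∈ V (homogeneous Neumann, so boundary terms vanish).
Substituting f(x) = 4*cos(9*π*x), the right-hand side is ∫_0^1/3 (4*cos(9*π*x)) v dx.
Compatibility check (pure Neumann): taking v ≡ 1 ∈ V gives 0 = ∫_0^1/3 f dx + (0) − (0), i.e. ∫_0^1/3 f dx must equal u'(0) − u'(1/3) = 0. Indeed ∫_0^1/3 (4*cos(9*π*x)) dx = 0, so the data are compatible. The solution is then unique only up to an additive constant (fix it e.g. by requiring ∫_0^1/3 u dx = 0).


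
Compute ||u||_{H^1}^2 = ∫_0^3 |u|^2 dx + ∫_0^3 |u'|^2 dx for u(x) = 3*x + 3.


||u||_{H^1}^2 = 216

The H^1 norm (squared) on an interval (0, L) is
  ||u||_{H^1}^2 = ∫_0^L u(x)^2 dx + ∫_0^L u'(x)^2 dx.
Compute u'(x) = 3.
Then u(x)^2 = 9*x**2 + 18*x + 9 and u'(x)^2 = 9.
Integrate each monomial from 0 to 3 using ∫_0^3 c·x^n dx = c·3^(n+1)/(n+1):
  ∫_0^3 u(x)^2 dx = ∫_0^3 (9*x^2 + 18*x + 9) dx. Term by term:
    ∫_0^3 9*x^2 dx = 81;  ∫_0^3 18*x dx = 81;  ∫_0^3 9 dx = 27.
  Sum: 81 + 81 + 27 = 189.
  ∫_0^3 u'(x)^2 dx = ∫_0^3 (9) dx. Term by term:
    ∫_0^3 9 dx = 27.
Adding: ||u||_{H^1}^2 = 189 + 27 = 216.


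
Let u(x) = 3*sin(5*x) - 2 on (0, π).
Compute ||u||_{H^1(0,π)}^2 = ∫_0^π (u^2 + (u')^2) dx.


||u||_{H^1(0,π)}^2 = -24/5 + 121*π

u'(x) = 15*cos(5*x).
Expand u² and (u')² and integrate term by term on (0, π), using: for integers n ≥ 1, ∫_0^π sin²(nx) dx = ∫_0^π cos²(nx) dx = π/2; for n ≠ n', ∫_0^π sin(nx)sin(n'x) dx = ∫_0^π cos(nx)cos(n'x) dx = 0; and by product-to-sum, ∫_0^π sin(nx)cos(n'x) dx = ½∫_0^π [sin((n+n')x) + sin((n−n')x)] dx, which is 0 when n+n' is even and 2n/(n²−n'²) when n+n' is odd (it need not vanish on (0, π)). For the constant mode: ∫_0^π 1 dx = π, ∫_0^π cos(nx) dx = 0, ∫_0^π sin(nx) dx = (1−(−1)^n)/n.
  u² squared terms: (-2)²·∫1 dx = 4·π = 4*π;  (3)²·∫sin(5x)² dx = 9·π/2 = 9*π/2.
  u² cross terms: 2·(-2)·(3)·∫1·sin(5x) dx = -12·(2/5) = -24/5.
  So ∫_0^π u² dx = 4*π + 9*π/2 − 24/5 = -24/5 + 17*π/2.
  (u')² squared terms: (15)²·∫cos(5x)² dx = 225·π/2 = 225*π/2.
  So ∫_0^π (u')² dx = 225*π/2.
||u||_{H^1}^2 = (-24/5 + 17*π/2) + (225*π/2) = -24/5 + 121*π.


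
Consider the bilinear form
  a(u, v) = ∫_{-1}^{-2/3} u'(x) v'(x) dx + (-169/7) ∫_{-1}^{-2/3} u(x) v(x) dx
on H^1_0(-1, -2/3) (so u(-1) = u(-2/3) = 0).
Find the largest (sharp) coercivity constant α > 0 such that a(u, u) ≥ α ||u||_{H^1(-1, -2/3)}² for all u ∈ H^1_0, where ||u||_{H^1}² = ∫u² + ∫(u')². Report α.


α = (-169 + 63*π^2)/(7*(1 + 9*π^2))

Coercivity of a(·,·) on H^1_0(-1, -2/3) means a(u, u) ≥ α ||u||_{H^1}² for every u ∈ H^1_0.
The interval has length L = 1/3, and Poincaré/coercivity depend only on L. Here a(u, u) = ∫(u')² + (-169/7)·∫u².
Here c = -169/7 < 0 with |c| < (π/L)² = 9*π^2, so coercivity still holds. The condition a(u,u) ≥ α||u||_{H^1}² reads (1−α)∫(u')² ≥ (α−c)∫u². Any admissible α is ≤ 1 (rapidly oscillating u have ∫u²/∫(u')² → 0), and α = 1 would force 0 ≥ (1−c)∫u², impossible since c < 1; so 1−α > 0. By the sharp Poincaré inequality on H^1_0 of an interval of length L, ∫(u')² ≥ (π/L)²∫u² with equality for the first sine mode sin(π(x−x₀)/L) (x₀ the left endpoint), so the inequality holds for all u iff (1−α)(π/L)² ≥ α − c, i.e. α ≤ ((π/L)² + c)/((π/L)² + 1) = (1 + c(L/π)²)/(1 + (L/π)²). (Direct route, valid since c ≤ 0: Poincaré gives c∫u² ≥ c(L/π)²∫(u')², so a(u,u) ≥ (1 + c(L/π)²)∫(u')², while ||u||_{H^1}² ≤ (1 + (L/π)²)∫(u')²; dividing yields the same α.) With (π/L)² = 9*π^2 and c = -169/7, the largest admissible constant is α = ((π/L)² + c)/((π/L)² + 1).
Simplifying, α = (-169 + 63*π^2)/(7*(1 + 9*π^2)).


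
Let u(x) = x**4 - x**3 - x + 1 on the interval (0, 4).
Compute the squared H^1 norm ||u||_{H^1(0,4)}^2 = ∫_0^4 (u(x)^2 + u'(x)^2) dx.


||u||_{H^1}^2 = 11638376/315

The H^1 norm (squared) on an interval (0, L) is
  ||u||_{H^1}^2 = ∫_0^L u(x)^2 dx + ∫_0^L u'(x)^2 dx.
Compute u'(x) = 4*x**3 - 3*x**2 - 1.
Then u(x)^2 = x**8 - 2*x**7 + x**6 - 2*x**5 + 4*x**4 - 2*x**3 + x**2 - 2*x + 1 and u'(x)^2 = 16*x**6 - 24*x**5 + 9*x**4 - 8*x**3 + 6*x**2 + 1.
Integrate each monomial from 0 to 4 using ∫_0^4 c·x^n dx = c·4^(n+1)/(n+1):
  ∫_0^4 u(x)^2 dx = ∫_0^4 (x^8 - 2*x^7 + x^6 - 2*x^5 + 4*x^4 - 2*x^3 + x^2 - 2*x + 1) dx. Term by term:
    ∫_0^4 x^8 dx = 262144/9;  ∫_0^4 -2*x^7 dx = -16384;  ∫_0^4 x^6 dx = 16384/7;
    ∫_0^4 -2*x^5 dx = -4096/3;  ∫_0^4 4*x^4 dx = 4096/5;  ∫_0^4 -2*x^3 dx = -128;
    ∫_0^4 x^2 dx = 64/3;  ∫_0^4 -2*x dx = -16;  ∫_0^4 1 dx = 4.
  Sum: 262144/9 − 16384 + 16384/7 − 4096/3 + 4096/5 − 128 + 64/3 − 16 + 4 = 4541948/315.
  ∫_0^4 u'(x)^2 dx = ∫_0^4 (16*x^6 - 24*x^5 + 9*x^4 - 8*x^3 + 6*x^2 + 1) dx. Term by term:
    ∫_0^4 16*x^6 dx = 262144/7;  ∫_0^4 -24*x^5 dx = -16384;  ∫_0^4 9*x^4 dx = 9216/5;
    ∫_0^4 -8*x^3 dx = -512;  ∫_0^4 6*x^2 dx = 128;  ∫_0^4 1 dx = 4.
  Sum: 262144/7 − 16384 + 9216/5 − 512 + 128 + 4 = 788492/35.
Adding: ||u||_{H^1}^2 = 4541948/315 + 788492/35 = 11638376/315.


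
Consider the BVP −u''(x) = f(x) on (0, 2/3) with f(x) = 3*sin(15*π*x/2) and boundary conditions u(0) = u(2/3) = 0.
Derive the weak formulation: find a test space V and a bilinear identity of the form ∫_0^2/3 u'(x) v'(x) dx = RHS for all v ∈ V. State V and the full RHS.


V = H^1_0(0, 2/3) (so v(0) = v(2/3) = 0); weak form: ∫_0^2/3 u'v' dx = ∫_0^2/3 (3*sin(15*π*x/2)) v dx for all v ∈ V.

Multiply both sides by a test function v and integrate from 0 to 2/3:
  ∫_0^2/3 −u''(x) v(x) dx = ∫_0^2/3 f(x) v(x) dx.
Integrate the LHS by parts once:
  ∫_0^2/3 −u'' v dx = −[u'(x) v(x)]_0^2/3 + ∫_0^2/3 u'(x) v'(x) dx.
Thus ∫_0^2/3 u'(x) v'(x) dx = ∫_0^2/3 f(x) v(x) dx + [u'(x) v(x)]_0^2/3.
Choose V so that boundary terms are either known or forced to vanish.
u is Dirichlet: u(0) = u(2/3) = 0. Let V = H^1_0(0, 2/3); then v(0) = v(2/3) = 0, and [u' v]_0^2/3 = 0.
Weak formulation: find u (satisfying any essential BC) such that ∫_0^2/3 u'(x) v'(x) dx = ∫_0^2/3 f v dx for all v ∈ V.
Substituting f(x) = 3*sin(15*π*x/2), the right-hand side is ∫_0^2/3 (3*sin(15*π*x/2)) v dx.


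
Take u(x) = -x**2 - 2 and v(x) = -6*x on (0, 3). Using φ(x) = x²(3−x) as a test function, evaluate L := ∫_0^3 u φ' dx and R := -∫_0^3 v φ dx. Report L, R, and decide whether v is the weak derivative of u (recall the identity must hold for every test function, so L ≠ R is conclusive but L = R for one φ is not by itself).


LHS = 243/10, RHS = 729/10. No, v is not the weak derivative of u.

u(x) = -x**2 - 2, classical derivative u'(x) = -2*x.
φ(x) = x²(3−x), so φ'(x) = 3*x*(2 - x).
Note φ(0) = φ(3) = 0, so the boundary term u·φ vanishes.
LHS = ∫_0^3 u(x) φ'(x) dx = ∫_0^3 (3*x^4 - 6*x^3 + 6*x^2 - 12*x) dx. Term by term:
  ∫_0^3 3*x^4 dx = 729/5;  ∫_0^3 -6*x^3 dx = -243/2;  ∫_0^3 6*x^2 dx = 54;
  ∫_0^3 -12*x dx = -54.
Sum: 729/5 − 243/2 + 54 − 54 = 243/10.
So LHS = 243/10.
∫_0^3 v(x) φ(x) dx = ∫_0^3 (6*x^4 - 18*x^3) dx. Term by term:
  ∫_0^3 6*x^4 dx = 1458/5;  ∫_0^3 -18*x^3 dx = -729/2.
Sum: 1458/5 − 729/2 = -729/10.
So RHS = -∫_0^3 v(x) φ(x) dx = 729/10.
LHS − RHS = -243/5 ≠ 0, so the identity fails.
(For a valid weak derivative the identity must hold for EVERY test function, in particular this one. The failure shows v is NOT the weak derivative of u.)
Correct weak derivative would be u'(x) = -2*x.


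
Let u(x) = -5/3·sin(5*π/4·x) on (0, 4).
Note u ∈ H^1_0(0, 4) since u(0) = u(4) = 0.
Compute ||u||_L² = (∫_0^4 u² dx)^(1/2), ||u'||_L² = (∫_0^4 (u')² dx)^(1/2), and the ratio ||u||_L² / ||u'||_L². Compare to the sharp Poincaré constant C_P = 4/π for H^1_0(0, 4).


||u||_L² / ||u'||_L² = 4/(5*π) < C_P = 4/π.

u(x) = -5/3·sin(5*π/4·x), so u'(x) = -25*π*cos(5*π*x/4)/12.
Writing u(x) = A·sin(kπx/L) with A = -5/3 and k = 5, use ∫_0^L sin²(kπx/L) dx = L/2 and ∫_0^L cos²(kπx/L) dx = L/2.
u² = 25/9·sin²(5*π/4·x) and (u')² = 625*π^2/144·cos²(5*π/4·x), and each of sin², cos² integrates to L/2 = 2 over (0, 4).
∫_0^4 u² dx = 50/9, so ||u||_L² = 5*sqrt(2)/3.
∫_0^4 (u')² dx = 625*π^2/72, so ||u'||_L² = 25*sqrt(2)*π/12.
Ratio ||u||_L² / ||u'||_L² = 4/(5*π).
Sharp Poincaré constant on H^1_0(0, 4) is C_P = L/π = 4/π, achieved by sin(π/4·x).
This is the k = 5 harmonic; the ratio L/(kπ) is strictly less than C_P = L/π, consistent with the sharp inequality ||u||_L² ≤ C_P ||u'||_L².


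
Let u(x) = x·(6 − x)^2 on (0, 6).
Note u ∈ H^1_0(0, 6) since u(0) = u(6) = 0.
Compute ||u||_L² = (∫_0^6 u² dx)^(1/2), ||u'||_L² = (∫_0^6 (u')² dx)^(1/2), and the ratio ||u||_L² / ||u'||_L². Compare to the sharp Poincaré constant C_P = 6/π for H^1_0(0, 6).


||u||_L² / ||u'||_L² = 3*sqrt(14)/7 < C_P = 6/π.

u(x) = x·(6 − x)^2, so u'(x) = 3*(x - 6)*(x - 2).
u(x) = x·(6 − x)^2 vanishes at x = 0 and x = 6, so u ∈ H^1_0(0, 6). Differentiate via the product rule and integrate the resulting polynomials term by term.
  ∫_0^6 u² dx = ∫_0^6 (x^6 - 24*x^5 + 216*x^4 - 864*x^3 + 1296*x^2) dx. Term by term:
    ∫_0^6 x^6 dx = 279936/7;  ∫_0^6 -24*x^5 dx = -186624;  ∫_0^6 216*x^4 dx = 1679616/5;
    ∫_0^6 -864*x^3 dx = -279936;  ∫_0^6 1296*x^2 dx = 93312.
  Sum: 279936/7 − 186624 + 1679616/5 − 279936 + 93312 = 93312/35.
  ∫_0^6 (u')² dx = ∫_0^6 (9*x^4 - 144*x^3 + 792*x^2 - 1728*x + 1296) dx. Term by term:
    ∫_0^6 9*x^4 dx = 69984/5;  ∫_0^6 -144*x^3 dx = -46656;  ∫_0^6 792*x^2 dx = 57024;
    ∫_0^6 -1728*x dx = -31104;  ∫_0^6 1296 dx = 7776.
  Sum: 69984/5 − 46656 + 57024 − 31104 + 7776 = 5184/5.
∫_0^6 u² dx = 93312/35, so ||u||_L² = 216*sqrt(70)/35.
∫_0^6 (u')² dx = 5184/5, so ||u'||_L² = 72*sqrt(5)/5.
Ratio ||u||_L² / ||u'||_L² = 3*sqrt(14)/7.
Sharp Poincaré constant on H^1_0(0, 6) is C_P = L/π = 6/π, achieved by sin(π/6·x).
A polynomial bump cannot attain the sharp Poincaré constant (only the first sine eigenfunction does), so the ratio is strictly less than C_P, consistent with ||u||_L² ≤ C_P ||u'||_L².


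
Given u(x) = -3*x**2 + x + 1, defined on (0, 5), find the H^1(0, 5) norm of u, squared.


||u||_{H^1}^2 = 35185/6

The H^1 norm (squared) on an interval (0, L) is
  ||u||_{H^1}^2 = ∫_0^L u(x)^2 dx + ∫_0^L u'(x)^2 dx.
Compute u'(x) = 1 - 6*x.
Then u(x)^2 = 9*x**4 - 6*x**3 - 5*x**2 + 2*x + 1 and u'(x)^2 = 36*x**2 - 12*x + 1.
Integrate each monomial from 0 to 5 using ∫_0^5 c·x^n dx = c·5^(n+1)/(n+1):
  ∫_0^5 u(x)^2 dx = ∫_0^5 (9*x^4 - 6*x^3 - 5*x^2 + 2*x + 1) dx. Term by term:
    ∫_0^5 9*x^4 dx = 5625;  ∫_0^5 -6*x^3 dx = -1875/2;  ∫_0^5 -5*x^2 dx = -625/3;
    ∫_0^5 2*x dx = 25;  ∫_0^5 1 dx = 5.
  Sum: 5625 − 1875/2 − 625/3 + 25 + 5 = 27055/6.
  ∫_0^5 u'(x)^2 dx = ∫_0^5 (36*x^2 - 12*x + 1) dx. Term by term:
    ∫_0^5 36*x^2 dx = 1500;  ∫_0^5 -12*x dx = -150;  ∫_0^5 1 dx = 5.
  Sum: 1500 − 150 + 5 = 1355.
Adding: ||u||_{H^1}^2 = 27055/6 + 1355 = 35185/6.


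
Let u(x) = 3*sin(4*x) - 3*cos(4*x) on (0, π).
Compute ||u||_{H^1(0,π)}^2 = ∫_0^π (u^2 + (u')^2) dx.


||u||_{H^1(0,π)}^2 = 153*π

u'(x) = 12*sin(4*x) + 12*cos(4*x).
Expand u² and (u')² and integrate term by term on (0, π), using: for integers n ≥ 1, ∫_0^π sin²(nx) dx = ∫_0^π cos²(nx) dx = π/2; for n ≠ n', ∫_0^π sin(nx)sin(n'x) dx = ∫_0^π cos(nx)cos(n'x) dx = 0; and by product-to-sum, ∫_0^π sin(nx)cos(n'x) dx = ½∫_0^π [sin((n+n')x) + sin((n−n')x)] dx, which is 0 when n+n' is even and 2n/(n²−n'²) when n+n' is odd (it need not vanish on (0, π)).
  u² squared terms: (-3)²·∫cos(4x)² dx = 9·π/2 = 9*π/2;  (3)²·∫sin(4x)² dx = 9·π/2 = 9*π/2.
  u² cross terms: 2·(-3)·(3)·∫cos(4x)·sin(4x) dx = -18·(0) = 0.
  So ∫_0^π u² dx = 9*π/2 + 9*π/2 + 0 = 9*π.
  (u')² squared terms: (12)²·∫cos(4x)² dx = 144·π/2 = 72*π;  (12)²·∫sin(4x)² dx = 144·π/2 = 72*π.
  (u')² cross terms: 2·(12)·(12)·∫cos(4x)·sin(4x) dx = 288·(0) = 0.
  So ∫_0^π (u')² dx = 72*π + 72*π + 0 = 144*π.
||u||_{H^1}^2 = (9*π) + (144*π) = 153*π.


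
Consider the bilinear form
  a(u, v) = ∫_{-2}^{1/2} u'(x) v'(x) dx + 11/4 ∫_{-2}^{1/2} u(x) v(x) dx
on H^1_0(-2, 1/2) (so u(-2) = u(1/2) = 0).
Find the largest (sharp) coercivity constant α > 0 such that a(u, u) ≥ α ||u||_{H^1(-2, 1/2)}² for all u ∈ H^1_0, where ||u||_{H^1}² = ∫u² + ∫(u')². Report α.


α = 1

Coercivity of a(·,·) on H^1_0(-2, 1/2) means a(u, u) ≥ α ||u||_{H^1}² for every u ∈ H^1_0.
The interval has length L = 5/2, and Poincaré/coercivity depend only on L. Here a(u, u) = ∫(u')² + (11/4)·∫u².
Here c = 11/4 ≥ 1, so a(u,u) = ∫(u')² + c∫u² ≥ ∫(u')² + ∫u² = ||u||_{H^1}², i.e. α = 1 works. No larger α is possible: a(u,u) ≥ α||u||_{H^1}² means (1−α)∫(u')² ≥ (α−c)∫u², and for the modes u_n = sin(nπ(x−x₀)/L) (x₀ the left endpoint) one has ∫u_n²/∫(u_n')² = (L/(nπ))² → 0, so a(u_n,u_n)/||u_n||_{H^1}² → 1. Hence the optimal constant is α = 1.
Therefore α = 1.


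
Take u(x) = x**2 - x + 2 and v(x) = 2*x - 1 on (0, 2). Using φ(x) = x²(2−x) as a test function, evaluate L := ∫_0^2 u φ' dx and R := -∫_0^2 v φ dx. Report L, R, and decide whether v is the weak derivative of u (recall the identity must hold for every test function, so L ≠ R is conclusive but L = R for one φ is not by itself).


LHS = -28/15, RHS = -28/15. Yes, v = u' weakly.

u(x) = x**2 - x + 2, classical derivative u'(x) = 2*x - 1.
φ(x) = x²(2−x), so φ'(x) = x*(4 - 3*x).
Note φ(0) = φ(2) = 0, so the boundary term u·φ vanishes.
LHS = ∫_0^2 u(x) φ'(x) dx = ∫_0^2 (-3*x^4 + 7*x^3 - 10*x^2 + 8*x) dx. Term by term:
  ∫_0^2 -3*x^4 dx = -96/5;  ∫_0^2 7*x^3 dx = 28;  ∫_0^2 -10*x^2 dx = -80/3;
  ∫_0^2 8*x dx = 16.
Sum: -96/5 + 28 − 80/3 + 16 = -28/15.
So LHS = -28/15.
∫_0^2 v(x) φ(x) dx = ∫_0^2 (-2*x^4 + 5*x^3 - 2*x^2) dx. Term by term:
  ∫_0^2 -2*x^4 dx = -64/5;  ∫_0^2 5*x^3 dx = 20;  ∫_0^2 -2*x^2 dx = -16/3.
Sum: -64/5 + 20 − 16/3 = 28/15.
So RHS = -∫_0^2 v(x) φ(x) dx = -28/15.
LHS = RHS, so the identity holds for this test φ.
Moreover u is smooth here and v(x) = u'(x) = 2*x - 1 pointwise, so the identity holds for every test function. Hence v is the weak derivative of u.


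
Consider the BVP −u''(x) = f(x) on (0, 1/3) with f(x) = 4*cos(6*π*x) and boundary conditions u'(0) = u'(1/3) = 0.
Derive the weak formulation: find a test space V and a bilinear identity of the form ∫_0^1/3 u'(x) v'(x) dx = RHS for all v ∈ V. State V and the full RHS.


V = H^1(0, 1/3) (no boundary constraint on v; u is determined up to an additive constant); weak form: ∫_0^1/3 u'v' dx = ∫_0^1/3 (4*cos(6*π*x)) v dx for all v ∈ V.

Multiply both sides by a test function v and integrate from 0 to 1/3:
  ∫_0^1/3 −u''(x) v(x) dx = ∫_0^1/3 f(x) v(x) dx.
Integrate the LHS by parts once:
  ∫_0^1/3 −u'' v dx = −[u'(x) v(x)]_0^1/3 + ∫_0^1/3 u'(x) v'(x) dx.
Thus ∫_0^1/3 u'(x) v'(x) dx = ∫_0^1/3 f(x) v(x) dx + [u'(x) v(x)]_0^1/3.
Choose V so that boundary terms are either known or forced to vanish.
u has homogeneous Neumann: u'(0) = u'(1/3) = 0. So [u' v]_0^1/3 = 0·v(1/3) − 0·v(0) = 0 for any v; take V = H^1(0, 1/3).
Weak formulation: find u (satisfying any essential BC) such that ∫_0^1/3 u'(x) v'(x) dx = ∫_0^1/3 f v dx for all v ∈ V (homogeneous Neumann, so boundary terms vanish).
Substituting f(x) = 4*cos(6*π*x), the right-hand side is ∫_0^1/3 (4*cos(6*π*x)) v dx.
Compatibility check (pure Neumann): taking v ≡ 1 ∈ V gives 0 = ∫_0^1/3 f dx + (0) − (0), i.e. ∫_0^1/3 f dx must equal u'(0) − u'(1/3) = 0. Indeed ∫_0^1/3 (4*cos(6*π*x)) dx = 0, so the data are compatible. The solution is then unique only up to an additive constant (fix it e.g. by requiring ∫_0^1/3 u dx = 0).


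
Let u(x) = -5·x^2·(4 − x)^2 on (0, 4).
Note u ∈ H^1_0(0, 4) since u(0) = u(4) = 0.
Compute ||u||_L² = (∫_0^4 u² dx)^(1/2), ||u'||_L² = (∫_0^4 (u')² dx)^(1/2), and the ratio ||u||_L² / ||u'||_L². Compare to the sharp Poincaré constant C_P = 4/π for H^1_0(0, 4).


||u||_L² / ||u'||_L² = 2*sqrt(3)/3 < C_P = 4/π.

u(x) = -5·x^2·(4 − x)^2, so u'(x) = 20*x*(-x^2 + 6*x - 8).
u(x) = -5·x^2·(4 − x)^2 vanishes at x = 0 and x = 4, so u ∈ H^1_0(0, 4). Differentiate via the product rule and integrate the resulting polynomials term by term.
  ∫_0^4 u² dx = ∫_0^4 (25*x^8 - 400*x^7 + 2400*x^6 - 6400*x^5 + 6400*x^4) dx. Term by term:
    ∫_0^4 25*x^8 dx = 6553600/9;  ∫_0^4 -400*x^7 dx = -3276800;  ∫_0^4 2400*x^6 dx = 39321600/7;
    ∫_0^4 -6400*x^5 dx = -13107200/3;  ∫_0^4 6400*x^4 dx = 1310720.
  Sum: 6553600/9 − 3276800 + 39321600/7 − 13107200/3 + 1310720 = 655360/63.
  ∫_0^4 (u')² dx = ∫_0^4 (400*x^6 - 4800*x^5 + 20800*x^4 - 38400*x^3 + 25600*x^2) dx. Term by term:
    ∫_0^4 400*x^6 dx = 6553600/7;  ∫_0^4 -4800*x^5 dx = -3276800;  ∫_0^4 20800*x^4 dx = 4259840;
    ∫_0^4 -38400*x^3 dx = -2457600;  ∫_0^4 25600*x^2 dx = 1638400/3.
  Sum: 6553600/7 − 3276800 + 4259840 − 2457600 + 1638400/3 = 163840/21.
∫_0^4 u² dx = 655360/63, so ||u||_L² = 256*sqrt(70)/21.
∫_0^4 (u')² dx = 163840/21, so ||u'||_L² = 128*sqrt(210)/21.
Ratio ||u||_L² / ||u'||_L² = 2*sqrt(3)/3.
Sharp Poincaré constant on H^1_0(0, 4) is C_P = L/π = 4/π, achieved by sin(π/4·x).
A polynomial bump cannot attain the sharp Poincaré constant (only the first sine eigenfunction does), so the ratio is strictly less than C_P, consistent with ||u||_L² ≤ C_P ||u'||_L².


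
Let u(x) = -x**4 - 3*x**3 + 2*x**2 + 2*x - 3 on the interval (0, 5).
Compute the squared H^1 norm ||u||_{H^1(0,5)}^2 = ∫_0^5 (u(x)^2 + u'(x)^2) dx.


||u||_{H^1}^2 = 32717765/36

The H^1 norm (squared) on an interval (0, L) is
  ||u||_{H^1}^2 = ∫_0^L u(x)^2 dx + ∫_0^L u'(x)^2 dx.
Compute u'(x) = -4*x**3 - 9*x**2 + 4*x + 2.
Then u(x)^2 = x**8 + 6*x**7 + 5*x**6 - 16*x**5 - 2*x**4 + 26*x**3 - 8*x**2 - 12*x + 9 and u'(x)^2 = 16*x**6 + 72*x**5 + 49*x**4 - 88*x**3 - 20*x**2 + 16*x + 4.
Integrate each monomial from 0 to 5 using ∫_0^5 c·x^n dx = c·5^(n+1)/(n+1):
  ∫_0^5 u(x)^2 dx = ∫_0^5 (x^8 + 6*x^7 + 5*x^6 - 16*x^5 - 2*x^4 + 26*x^3 - 8*x^2 - 12*x + 9) dx. Term by term:
    ∫_0^5 x^8 dx = 1953125/9;  ∫_0^5 6*x^7 dx = 1171875/4;  ∫_0^5 5*x^6 dx = 390625/7;
    ∫_0^5 -16*x^5 dx = -125000/3;  ∫_0^5 -2*x^4 dx = -1250;  ∫_0^5 26*x^3 dx = 8125/2;
    ∫_0^5 -8*x^2 dx = -1000/3;  ∫_0^5 -12*x dx = -150;  ∫_0^5 9 dx = 45.
  Sum: 1953125/9 + 1171875/4 + 390625/7 − 125000/3 − 1250 + 8125/2 − 1000/3 − 150 + 45 = 132676415/252.
  ∫_0^5 u'(x)^2 dx = ∫_0^5 (16*x^6 + 72*x^5 + 49*x^4 - 88*x^3 - 20*x^2 + 16*x + 4) dx. Term by term:
    ∫_0^5 16*x^6 dx = 1250000/7;  ∫_0^5 72*x^5 dx = 187500;  ∫_0^5 49*x^4 dx = 30625;
    ∫_0^5 -88*x^3 dx = -13750;  ∫_0^5 -20*x^2 dx = -2500/3;  ∫_0^5 16*x dx = 200;
    ∫_0^5 4 dx = 20.
  Sum: 1250000/7 + 187500 + 30625 − 13750 − 2500/3 + 200 + 20 = 8028995/21.
Adding: ||u||_{H^1}^2 = 132676415/252 + 8028995/21 = 32717765/36.


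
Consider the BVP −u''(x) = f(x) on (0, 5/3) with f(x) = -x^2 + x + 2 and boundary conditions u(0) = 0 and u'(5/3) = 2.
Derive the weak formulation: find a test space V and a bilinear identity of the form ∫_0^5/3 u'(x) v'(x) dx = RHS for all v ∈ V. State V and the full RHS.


V = {v ∈ H^1(0, 5/3) : v(0) = 0} (test functions vanish at x = 0 where u is specified); weak form: ∫_0^5/3 u'v' dx = ∫_0^5/3 (-x^2 + x + 2) v dx + 2·v(5/3) for all v ∈ V.

Multiply both sides by a test function v and integrate from 0 to 5/3:
  ∫_0^5/3 −u''(x) v(x) dx = ∫_0^5/3 f(x) v(x) dx.
Integrate the LHS by parts once:
  ∫_0^5/3 −u'' v dx = −[u'(x) v(x)]_0^5/3 + ∫_0^5/3 u'(x) v'(x) dx.
Thus ∫_0^5/3 u'(x) v'(x) dx = ∫_0^5/3 f(x) v(x) dx + [u'(x) v(x)]_0^5/3.
Choose V so that boundary terms are either known or forced to vanish.
Mixed BC: u(0) = 0 (Dirichlet) and u'(5/3) = 2 (Neumann). Define V = {v ∈ H^1(0, 5/3) : v(0) = 0}. Then [u' v]_0^5/3 = u'(5/3)·v(5/3) − u'(0)·0 = 2·v(5/3).
Weak formulation: find u (satisfying any essential BC) such that ∫_0^5/3 u'(x) v'(x) dx = ∫_0^5/3 f v dx + 2·v(5/3) for all v ∈ V (Dirichlet at 0 absorbed into V; Neumann datum at x = 5/3 contributes the boundary term).
Substituting f(x) = -x^2 + x + 2, the right-hand side is ∫_0^5/3 (-x^2 + x + 2) v dx + 2·v(5/3).


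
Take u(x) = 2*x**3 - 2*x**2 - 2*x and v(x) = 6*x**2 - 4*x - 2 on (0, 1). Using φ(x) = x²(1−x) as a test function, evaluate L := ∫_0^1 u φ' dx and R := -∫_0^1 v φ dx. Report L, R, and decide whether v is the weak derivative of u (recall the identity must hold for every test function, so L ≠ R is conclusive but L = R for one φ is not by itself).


LHS = 1/6, RHS = 1/6. Yes, v = u' weakly.

u(x) = 2*x**3 - 2*x**2 - 2*x, classical derivative u'(x) = 6*x**2 - 4*x - 2.
φ(x) = x²(1−x), so φ'(x) = x*(2 - 3*x).
Note φ(0) = φ(1) = 0, so the boundary term u·φ vanishes.
LHS = ∫_0^1 u(x) φ'(x) dx = ∫_0^1 (-6*x^5 + 10*x^4 + 2*x^3 - 4*x^2) dx. Term by term:
  ∫_0^1 -6*x^5 dx = -1;  ∫_0^1 10*x^4 dx = 2;  ∫_0^1 2*x^3 dx = 1/2;
  ∫_0^1 -4*x^2 dx = -4/3.
Sum: -1 + 2 + 1/2 − 4/3 = 1/6.
So LHS = 1/6.
∫_0^1 v(x) φ(x) dx = ∫_0^1 (-6*x^5 + 10*x^4 - 2*x^3 - 2*x^2) dx. Term by term:
  ∫_0^1 -6*x^5 dx = -1;  ∫_0^1 10*x^4 dx = 2;  ∫_0^1 -2*x^3 dx = -1/2;
  ∫_0^1 -2*x^2 dx = -2/3.
Sum: -1 + 2 − 1/2 − 2/3 = -1/6.
So RHS = -∫_0^1 v(x) φ(x) dx = 1/6.
LHS = RHS, so the identity holds for this test φ.
Moreover u is smooth here and v(x) = u'(x) = 6*x**2 - 4*x - 2 pointwise, so the identity holds for every test function. Hence v is the weak derivative of u.


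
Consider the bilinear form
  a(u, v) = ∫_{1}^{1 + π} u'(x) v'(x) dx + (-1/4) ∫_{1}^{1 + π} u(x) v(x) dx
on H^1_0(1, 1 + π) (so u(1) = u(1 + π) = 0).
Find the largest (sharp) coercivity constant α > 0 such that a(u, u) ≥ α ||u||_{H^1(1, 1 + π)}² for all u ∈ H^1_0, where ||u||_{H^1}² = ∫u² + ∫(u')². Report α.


α = 3/8

Coercivity of a(·,·) on H^1_0(1, 1 + π) means a(u, u) ≥ α ||u||_{H^1}² for every u ∈ H^1_0.
The interval has length L = π, and Poincaré/coercivity depend only on L. Here a(u, u) = ∫(u')² + (-1/4)·∫u².
Here c = -1/4 < 0 with |c| < (π/L)² = 1, so coercivity still holds. The condition a(u,u) ≥ α||u||_{H^1}² reads (1−α)∫(u')² ≥ (α−c)∫u². Any admissible α is ≤ 1 (rapidly oscillating u have ∫u²/∫(u')² → 0), and α = 1 would force 0 ≥ (1−c)∫u², impossible since c < 1; so 1−α > 0. By the sharp Poincaré inequality on H^1_0 of an interval of length L, ∫(u')² ≥ (π/L)²∫u² with equality for the first sine mode sin(π(x−x₀)/L) (x₀ the left endpoint), so the inequality holds for all u iff (1−α)(π/L)² ≥ α − c, i.e. α ≤ ((π/L)² + c)/((π/L)² + 1) = (1 + c(L/π)²)/(1 + (L/π)²). (Direct route, valid since c ≤ 0: Poincaré gives c∫u² ≥ c(L/π)²∫(u')², so a(u,u) ≥ (1 + c(L/π)²)∫(u')², while ||u||_{H^1}² ≤ (1 + (L/π)²)∫(u')²; dividing yields the same α.) With (π/L)² = 1 and c = -1/4, the largest admissible constant is α = ((π/L)² + c)/((π/L)² + 1).
Simplifying, α = 3/8.
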